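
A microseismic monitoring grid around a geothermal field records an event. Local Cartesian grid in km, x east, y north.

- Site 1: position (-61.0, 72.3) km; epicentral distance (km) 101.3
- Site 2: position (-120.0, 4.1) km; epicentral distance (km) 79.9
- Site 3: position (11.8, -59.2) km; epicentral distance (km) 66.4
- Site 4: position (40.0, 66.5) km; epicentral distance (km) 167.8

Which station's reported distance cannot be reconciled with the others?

Site 4

Solve using three stations at a time. Using Site 1, Site 2, Site 3 (subtract circle equations pairwise → linear system) gives (x, y) ≈ (-46.8, -28.0).
Distances from that point to each station vs reported:
  Site 1: calculated 101.3 vs reported 101.3 → residual 0.0 km
  Site 2: calculated 79.9 vs reported 79.9 → residual 0.0 km
  Site 3: calculated 66.4 vs reported 66.4 → residual 0.0 km
  Site 4: calculated 128.3 vs reported 167.8 → residual 39.5 km
Site 1, Site 2, Site 3 are mutually consistent (residuals ≈ 0); Site 4 is off by 39.5 km.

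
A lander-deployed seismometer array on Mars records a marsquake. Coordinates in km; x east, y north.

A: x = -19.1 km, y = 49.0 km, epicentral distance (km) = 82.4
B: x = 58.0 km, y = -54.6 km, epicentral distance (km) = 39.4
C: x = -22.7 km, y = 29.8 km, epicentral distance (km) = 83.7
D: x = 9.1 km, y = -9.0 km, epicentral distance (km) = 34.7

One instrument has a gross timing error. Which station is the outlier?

A

Solve using three stations at a time. Using B, C, D (subtract circle equations pairwise → linear system) gives (x, y) ≈ (20.5, -42.0).
Distances from that point to each station vs reported:
  A: calculated 99.2 vs reported 82.4 → residual 16.8 km
  B: calculated 39.6 vs reported 39.4 → residual 0.2 km
  C: calculated 83.8 vs reported 83.7 → residual 0.1 km
  D: calculated 34.9 vs reported 34.7 → residual 0.2 km
B, C, D are mutually consistent (residuals ≈ 0); A is off by 16.8 km.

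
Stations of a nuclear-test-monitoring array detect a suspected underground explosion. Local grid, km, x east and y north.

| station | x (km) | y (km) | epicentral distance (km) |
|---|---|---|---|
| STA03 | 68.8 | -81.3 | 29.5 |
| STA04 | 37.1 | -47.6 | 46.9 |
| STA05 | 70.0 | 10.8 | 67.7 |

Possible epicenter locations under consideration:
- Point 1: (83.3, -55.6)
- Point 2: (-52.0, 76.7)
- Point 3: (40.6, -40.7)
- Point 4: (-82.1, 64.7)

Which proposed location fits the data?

Point 1

For each candidate, compare |candidate − station| to the reported distance:
Point 1: residuals STA03 0.0, STA04 0.0, STA05 0.0 → max 0.0 km
Point 2: residuals STA03 169.4, STA04 106.0, STA05 71.0 → max 169.4 km
Point 3: residuals STA03 19.9, STA04 39.2, STA05 8.4 → max 39.2 km
Point 4: residuals STA03 180.5, STA04 116.9, STA05 93.7 → max 180.5 km
Only Point 1 has all residuals ≈ 0.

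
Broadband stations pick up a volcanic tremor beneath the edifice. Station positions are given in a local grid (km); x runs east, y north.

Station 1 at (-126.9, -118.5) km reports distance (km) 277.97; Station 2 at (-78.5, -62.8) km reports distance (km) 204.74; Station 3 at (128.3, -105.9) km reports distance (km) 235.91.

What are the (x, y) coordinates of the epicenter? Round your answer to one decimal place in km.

Circle about each station: (x + 126.9)² + (y + 118.5)² = 277.97²; (x + 78.5)² + (y + 62.8)² = 204.74²; (x − 128.3)² + (y + 105.9)² = 235.91².
Subtracting the Station 1 equation from the Station 2 and Station 3 equations removes the quadratic terms:
96.8 x + 111.4 y = 15309.08
510.4 x + 25.2 y = 19143.63
Solving the 2×2 system: x ≈ 32.1, y ≈ 109.5 km.

x ≈ 32.1 km, y ≈ 109.5 km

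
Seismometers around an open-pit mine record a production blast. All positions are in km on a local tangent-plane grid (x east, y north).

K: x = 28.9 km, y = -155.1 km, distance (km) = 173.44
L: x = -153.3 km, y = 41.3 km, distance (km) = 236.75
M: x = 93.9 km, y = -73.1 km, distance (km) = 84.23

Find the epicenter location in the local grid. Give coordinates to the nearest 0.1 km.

(81.4, 10.2)

Circle about each station: (x − 28.9)² + (y + 155.1)² = 173.44²; (x + 153.3)² + (y − 41.3)² = 236.75²; (x − 93.9)² + (y + 73.1)² = 84.23².
Subtracting the K equation from the L and M equations removes the quadratic terms:
-364.4 x + 392.8 y = -25653.77
130.0 x + 164.0 y = 12256.34
Solving the 2×2 system: x ≈ 81.4, y ≈ 10.2 km.
Check against K (with the unrounded x, y): √((x − 28.9)²+(y + 155.1)²) = 173.44 ≈ 173.44 km. ✓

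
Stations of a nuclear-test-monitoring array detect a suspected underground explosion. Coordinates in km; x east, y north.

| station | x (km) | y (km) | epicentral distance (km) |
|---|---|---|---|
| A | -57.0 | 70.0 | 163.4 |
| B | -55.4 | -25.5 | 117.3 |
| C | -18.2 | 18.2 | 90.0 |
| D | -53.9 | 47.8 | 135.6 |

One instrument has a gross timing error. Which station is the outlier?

A

Solve using three stations at a time. Using B, C, D (subtract circle equations pairwise → linear system) gives (x, y) ≈ (61.8, -22.8).
Distances from that point to each station vs reported:
  A: calculated 150.7 vs reported 163.4 → residual 12.7 km
  B: calculated 117.2 vs reported 117.3 → residual 0.1 km
  C: calculated 89.9 vs reported 90.0 → residual 0.1 km
  D: calculated 135.5 vs reported 135.6 → residual 0.1 km
B, C, D are mutually consistent (residuals ≈ 0); A is off by 12.7 km.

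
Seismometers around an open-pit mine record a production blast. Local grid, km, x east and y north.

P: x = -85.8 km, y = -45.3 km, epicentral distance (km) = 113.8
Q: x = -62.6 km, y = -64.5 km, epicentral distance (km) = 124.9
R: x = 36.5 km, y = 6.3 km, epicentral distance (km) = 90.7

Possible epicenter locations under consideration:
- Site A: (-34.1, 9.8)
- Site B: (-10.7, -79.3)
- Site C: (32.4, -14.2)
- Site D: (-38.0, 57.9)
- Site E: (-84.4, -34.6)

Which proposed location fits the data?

For each candidate, compare |candidate − station| to the reported distance:
Site A: residuals P 38.2, Q 45.3, R 20.0 → max 45.3 km
Site B: residuals P 31.4, Q 70.9, R 7.1 → max 70.9 km
Site C: residuals P 8.4, Q 17.4, R 69.8 → max 69.8 km
Site D: residuals P 0.1, Q 0.1, R 0.1 → max 0.1 km
Site E: residuals P 103.0, Q 87.9, R 36.9 → max 103.0 km
Only Site D has all residuals ≈ 0.

Site D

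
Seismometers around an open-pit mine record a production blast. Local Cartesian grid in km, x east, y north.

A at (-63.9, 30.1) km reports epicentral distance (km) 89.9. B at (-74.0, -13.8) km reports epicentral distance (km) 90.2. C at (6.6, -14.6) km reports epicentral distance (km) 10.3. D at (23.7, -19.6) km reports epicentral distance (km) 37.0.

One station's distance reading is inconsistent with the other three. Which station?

Solve using three stations at a time. Using A, B, C (subtract circle equations pairwise → linear system) gives (x, y) ≈ (16.1, -10.8).
Distances from that point to each station vs reported:
  A: calculated 89.9 vs reported 89.9 → residual 0.0 km
  B: calculated 90.2 vs reported 90.2 → residual 0.0 km
  C: calculated 10.3 vs reported 10.3 → residual 0.0 km
  D: calculated 11.6 vs reported 37.0 → residual 25.4 km
A, B, C are mutually consistent (residuals ≈ 0); D is off by 25.4 km.

D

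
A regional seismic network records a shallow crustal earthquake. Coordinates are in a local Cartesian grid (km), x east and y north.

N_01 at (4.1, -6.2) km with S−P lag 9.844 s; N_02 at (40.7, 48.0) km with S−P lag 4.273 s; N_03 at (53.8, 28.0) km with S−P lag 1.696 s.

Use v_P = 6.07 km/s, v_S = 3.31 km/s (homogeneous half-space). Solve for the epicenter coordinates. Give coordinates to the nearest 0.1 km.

66.0 km east, 29.9 km north

Distance from S−P lag: d = Δt · v_P v_S / (v_P − v_S) = Δt · (6.07·3.31)/(6.07−3.31) ≈ 7.2796·Δt.
So d_N_01 = 71.66, d_N_02 = 31.11, d_N_03 = 12.35 km.
Circle about each station: (x − 4.1)² + (y + 6.2)² = 71.66²; (x − 40.7)² + (y − 48.0)² = 31.11²; (x − 53.8)² + (y − 28.0)² = 12.35².
Subtracting pairs of circle equations eliminates x²+y² and gives linear equations (the radical axes):
73.2 x + 108.4 y = 8072.56
99.4 x + 68.4 y = 8605.82
Solving the 2×2 system: x ≈ 66.0, y ≈ 29.9 km.
Check against N_01 (with the unrounded x, y): √((x − 4.1)²+(y + 6.2)²) = 71.66 ≈ 71.66 km. ✓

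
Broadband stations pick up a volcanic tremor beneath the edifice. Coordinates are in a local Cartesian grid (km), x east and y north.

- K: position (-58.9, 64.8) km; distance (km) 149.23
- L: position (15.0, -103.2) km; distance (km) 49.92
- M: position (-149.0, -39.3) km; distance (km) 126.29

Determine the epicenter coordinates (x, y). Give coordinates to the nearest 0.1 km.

Circle about each station: (x + 58.9)² + (y − 64.8)² = 149.23²; (x − 15.0)² + (y + 103.2)² = 49.92²; (x + 149.0)² + (y + 39.3)² = 126.29².
Subtracting pairs of circle equations eliminates x²+y² and gives linear equations (the radical axes):
147.8 x − 336.0 y = 22984.58
-180.2 x − 208.2 y = 22397.67
Solving the 2×2 system: x ≈ -30.0, y ≈ -81.6 km.

-30.0 km east, -81.6 km north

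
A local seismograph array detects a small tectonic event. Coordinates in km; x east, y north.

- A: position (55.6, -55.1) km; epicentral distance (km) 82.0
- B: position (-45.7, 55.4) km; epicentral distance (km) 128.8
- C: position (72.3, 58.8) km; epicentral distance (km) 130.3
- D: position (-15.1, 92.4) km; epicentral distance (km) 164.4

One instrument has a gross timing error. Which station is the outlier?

C

Solve using three stations at a time. Using A, B, D (subtract circle equations pairwise → linear system) gives (x, y) ≈ (-24.8, -71.8).
Distances from that point to each station vs reported:
  A: calculated 82.1 vs reported 82.0 → residual 0.1 km
  B: calculated 128.9 vs reported 128.8 → residual 0.1 km
  C: calculated 162.7 vs reported 130.3 → residual 32.4 km
  D: calculated 164.5 vs reported 164.4 → residual 0.1 km
A, B, D are mutually consistent (residuals ≈ 0); C is off by 32.4 km.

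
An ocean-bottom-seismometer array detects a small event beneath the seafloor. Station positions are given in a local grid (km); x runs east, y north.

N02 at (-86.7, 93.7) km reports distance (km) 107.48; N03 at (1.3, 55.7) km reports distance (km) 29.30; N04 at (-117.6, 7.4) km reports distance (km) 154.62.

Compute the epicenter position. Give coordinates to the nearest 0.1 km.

x ≈ 19.7 km, y ≈ 78.5 km

Circle about each station: (x + 86.7)² + (y − 93.7)² = 107.48²; (x − 1.3)² + (y − 55.7)² = 29.30²; (x + 117.6)² + (y − 7.4)² = 154.62².
Subtracting pairs of circle equations eliminates x²+y² and gives linear equations (the radical axes):
176.0 x − 76.0 y = -2498.94
-61.8 x − 172.6 y = -14767.45
Solving the 2×2 system: x ≈ 19.7, y ≈ 78.5 km.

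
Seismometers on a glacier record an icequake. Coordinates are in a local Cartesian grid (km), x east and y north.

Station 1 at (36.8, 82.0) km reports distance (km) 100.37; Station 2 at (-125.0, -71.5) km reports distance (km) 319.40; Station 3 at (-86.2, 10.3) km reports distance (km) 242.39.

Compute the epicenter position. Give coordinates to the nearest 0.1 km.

x ≈ 128.5 km, y ≈ 122.8 km

Circle about each station: (x − 36.8)² + (y − 82.0)² = 100.37²; (x + 125.0)² + (y + 71.5)² = 319.40²; (x + 86.2)² + (y − 10.3)² = 242.39².
Subtracting pairs of circle equations eliminates x²+y² and gives linear equations (the radical axes):
-323.6 x − 307.0 y = -79283.21
-246.0 x − 143.4 y = -49220.49
Solving the 2×2 system: x ≈ 128.5, y ≈ 122.8 km.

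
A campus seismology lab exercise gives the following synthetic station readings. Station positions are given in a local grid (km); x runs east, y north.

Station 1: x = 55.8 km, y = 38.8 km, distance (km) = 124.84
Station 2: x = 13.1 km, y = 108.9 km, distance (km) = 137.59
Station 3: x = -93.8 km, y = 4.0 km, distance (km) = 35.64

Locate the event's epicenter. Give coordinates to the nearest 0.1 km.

x ≈ -60.1 km, y ≈ -7.6 km

Circle about each station: (x − 55.8)² + (y − 38.8)² = 124.84²; (x − 13.1)² + (y − 108.9)² = 137.59²; (x + 93.8)² + (y − 4.0)² = 35.64².
Subtracting pairs of circle equations eliminates x²+y² and gives linear equations (the radical axes):
-85.4 x + 140.2 y = 4065.76
-299.2 x − 69.6 y = 18510.18
Solving the 2×2 system: x ≈ -60.1, y ≈ -7.6 km.
Check against Station 1 (with the unrounded x, y): √((x − 55.8)²+(y − 38.8)²) = 124.84 ≈ 124.84 km. ✓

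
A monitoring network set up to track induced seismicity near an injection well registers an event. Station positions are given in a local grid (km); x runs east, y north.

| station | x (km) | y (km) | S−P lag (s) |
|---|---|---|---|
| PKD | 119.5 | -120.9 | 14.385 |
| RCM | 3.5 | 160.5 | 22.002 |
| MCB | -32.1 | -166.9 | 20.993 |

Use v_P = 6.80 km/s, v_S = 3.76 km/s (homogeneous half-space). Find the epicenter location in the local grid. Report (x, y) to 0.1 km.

Distance from S−P lag: d = Δt · v_P v_S / (v_P − v_S) = Δt · (6.80·3.76)/(6.80−3.76) ≈ 8.4105·Δt.
So d_PKD = 120.99, d_RCM = 185.05, d_MCB = 176.56 km.
Circle about each station: (x − 119.5)² + (y + 120.9)² = 120.99²; (x − 3.5)² + (y − 160.5)² = 185.05²; (x + 32.1)² + (y + 166.9)² = 176.56².
Subtracting the PKD equation from the RCM and MCB equations removes the quadratic terms:
-232.0 x + 562.8 y = -22729.48
-303.2 x − 92.0 y = -16545.89
Solving the 2×2 system: x ≈ 59.4, y ≈ -15.9 km.

59.4 km east, -15.9 km north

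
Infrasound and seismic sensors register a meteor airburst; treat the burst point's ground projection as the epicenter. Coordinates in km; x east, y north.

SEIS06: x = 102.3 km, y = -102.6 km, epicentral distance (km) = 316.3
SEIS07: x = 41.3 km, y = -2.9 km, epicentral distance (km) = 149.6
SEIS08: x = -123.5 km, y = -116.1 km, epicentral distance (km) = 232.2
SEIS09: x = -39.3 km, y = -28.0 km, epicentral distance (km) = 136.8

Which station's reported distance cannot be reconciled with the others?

SEIS06

Solve using three stations at a time. Using SEIS07, SEIS08, SEIS09 (subtract circle equations pairwise → linear system) gives (x, y) ≈ (-59.9, 107.2).
Distances from that point to each station vs reported:
  SEIS06: calculated 265.2 vs reported 316.3 → residual 51.1 km
  SEIS07: calculated 149.6 vs reported 149.6 → residual 0.0 km
  SEIS08: calculated 232.2 vs reported 232.2 → residual 0.0 km
  SEIS09: calculated 136.8 vs reported 136.8 → residual 0.0 km
SEIS07, SEIS08, SEIS09 are mutually consistent (residuals ≈ 0); SEIS06 is off by 51.1 km.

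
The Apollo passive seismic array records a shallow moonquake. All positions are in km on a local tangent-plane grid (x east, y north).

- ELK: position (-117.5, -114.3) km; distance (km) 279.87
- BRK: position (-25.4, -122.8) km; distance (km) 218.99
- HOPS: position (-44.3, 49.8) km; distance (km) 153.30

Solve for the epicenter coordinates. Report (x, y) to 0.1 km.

Circle about each station: (x + 117.5)² + (y + 114.3)² = 279.87²; (x + 25.4)² + (y + 122.8)² = 218.99²; (x + 44.3)² + (y − 49.8)² = 153.30².
Subtracting the ELK equation from the BRK and HOPS equations removes the quadratic terms:
184.2 x − 17.0 y = 19224.86
146.4 x + 328.2 y = 32398.12
Solving the 2×2 system: x ≈ 109.0, y ≈ 50.1 km.

109.0 km east, 50.1 km north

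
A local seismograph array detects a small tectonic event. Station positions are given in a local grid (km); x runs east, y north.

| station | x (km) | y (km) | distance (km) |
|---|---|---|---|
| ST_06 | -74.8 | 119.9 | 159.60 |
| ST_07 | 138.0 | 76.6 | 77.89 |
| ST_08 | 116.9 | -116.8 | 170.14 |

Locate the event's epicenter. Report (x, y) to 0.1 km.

66.5 km east, 45.7 km north

Circle about each station: (x + 74.8)² + (y − 119.9)² = 159.60²; (x − 138.0)² + (y − 76.6)² = 77.89²; (x − 116.9)² + (y + 116.8)² = 170.14².
Subtracting pairs of circle equations eliminates x²+y² and gives linear equations (the radical axes):
425.6 x − 86.6 y = 24345.82
383.4 x − 473.4 y = 3861.34
Solving the 2×2 system: x ≈ 66.5, y ≈ 45.7 km.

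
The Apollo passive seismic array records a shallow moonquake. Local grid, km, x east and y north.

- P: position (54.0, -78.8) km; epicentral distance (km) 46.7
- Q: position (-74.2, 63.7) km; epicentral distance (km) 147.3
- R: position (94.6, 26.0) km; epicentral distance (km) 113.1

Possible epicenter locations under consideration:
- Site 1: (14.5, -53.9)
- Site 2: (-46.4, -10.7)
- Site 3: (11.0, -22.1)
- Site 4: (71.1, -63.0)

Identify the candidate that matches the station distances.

Site 1

For each candidate, compare |candidate − station| to the reported distance:
Site 1: residuals P 0.0, Q 0.0, R 0.0 → max 0.0 km
Site 2: residuals P 74.6, Q 67.9, R 32.6 → max 74.6 km
Site 3: residuals P 24.5, Q 26.4, R 16.7 → max 26.4 km
Site 4: residuals P 23.4, Q 45.5, R 21.0 → max 45.5 km
Only Site 1 has all residuals ≈ 0.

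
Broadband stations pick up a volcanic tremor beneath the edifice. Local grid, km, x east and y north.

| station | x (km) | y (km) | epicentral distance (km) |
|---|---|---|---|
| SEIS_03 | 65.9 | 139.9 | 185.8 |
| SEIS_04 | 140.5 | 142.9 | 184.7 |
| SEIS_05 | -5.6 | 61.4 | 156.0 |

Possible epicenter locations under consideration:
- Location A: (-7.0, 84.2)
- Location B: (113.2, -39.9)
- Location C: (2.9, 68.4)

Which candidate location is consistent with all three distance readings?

For each candidate, compare |candidate − station| to the reported distance:
Location A: residuals SEIS_03 94.1, SEIS_04 25.9, SEIS_05 133.2 → max 133.2 km
Location B: residuals SEIS_03 0.1, SEIS_04 0.1, SEIS_05 0.1 → max 0.1 km
Location C: residuals SEIS_03 90.5, SEIS_04 28.2, SEIS_05 145.0 → max 145.0 km
Only Location B has all residuals ≈ 0.

Location B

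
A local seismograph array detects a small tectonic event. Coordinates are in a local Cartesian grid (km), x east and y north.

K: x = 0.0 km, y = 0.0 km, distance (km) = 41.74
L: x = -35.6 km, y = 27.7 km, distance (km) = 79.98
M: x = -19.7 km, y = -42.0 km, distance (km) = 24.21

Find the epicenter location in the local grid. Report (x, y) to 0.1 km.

Circle about each station: x² + y² = 41.74²; (x + 35.6)² + (y − 27.7)² = 79.98²; (x + 19.7)² + (y + 42.0)² = 24.21².
Subtracting the K equation from the L and M equations removes the quadratic terms:
-71.2 x + 55.4 y = -2619.92
-39.4 x − 84.0 y = 3308.19
Solving the 2×2 system: x ≈ 4.5, y ≈ -41.5 km.
Check against K (with the unrounded x, y): √(x²+y²) = 41.74 ≈ 41.74 km. ✓

(4.5, -41.5)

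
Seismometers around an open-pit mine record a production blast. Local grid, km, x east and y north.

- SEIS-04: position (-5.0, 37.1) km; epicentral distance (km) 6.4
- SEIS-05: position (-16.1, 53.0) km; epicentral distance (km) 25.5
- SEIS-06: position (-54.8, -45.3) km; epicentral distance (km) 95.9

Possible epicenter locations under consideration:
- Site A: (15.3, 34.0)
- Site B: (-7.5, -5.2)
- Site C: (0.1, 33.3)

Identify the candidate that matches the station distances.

For each candidate, compare |candidate − station| to the reported distance:
Site A: residuals SEIS-04 14.1, SEIS-05 11.2, SEIS-06 9.9 → max 14.1 km
Site B: residuals SEIS-04 36.0, SEIS-05 33.3, SEIS-06 33.9 → max 36.0 km
Site C: residuals SEIS-04 0.0, SEIS-05 0.0, SEIS-06 0.0 → max 0.0 km
Only Site C has all residuals ≈ 0.

Site C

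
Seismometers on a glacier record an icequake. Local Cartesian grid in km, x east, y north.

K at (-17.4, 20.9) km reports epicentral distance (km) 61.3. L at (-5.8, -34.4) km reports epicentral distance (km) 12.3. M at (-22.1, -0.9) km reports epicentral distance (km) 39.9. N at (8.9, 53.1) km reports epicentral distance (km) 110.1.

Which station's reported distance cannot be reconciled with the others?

Solve using three stations at a time. Using K, L, M (subtract circle equations pairwise → linear system) gives (x, y) ≈ (-16.5, -40.4).
Distances from that point to each station vs reported:
  K: calculated 61.3 vs reported 61.3 → residual 0.0 km
  L: calculated 12.2 vs reported 12.3 → residual 0.1 km
  M: calculated 39.9 vs reported 39.9 → residual 0.0 km
  N: calculated 96.9 vs reported 110.1 → residual 13.2 km
K, L, M are mutually consistent (residuals ≈ 0); N is off by 13.2 km.

N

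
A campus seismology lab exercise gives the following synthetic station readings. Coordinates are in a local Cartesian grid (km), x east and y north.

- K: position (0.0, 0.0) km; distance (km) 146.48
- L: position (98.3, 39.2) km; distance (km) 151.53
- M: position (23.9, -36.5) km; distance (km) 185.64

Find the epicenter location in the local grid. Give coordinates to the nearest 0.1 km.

Circle about each station: x² + y² = 146.48²; (x − 98.3)² + (y − 39.2)² = 151.53²; (x − 23.9)² + (y + 36.5)² = 185.64².
Subtracting the K equation from the L and M equations removes the quadratic terms:
196.6 x + 78.4 y = 9694.58
47.8 x − 73.0 y = -11102.36
Solving the 2×2 system: x ≈ -9.0, y ≈ 146.2 km.
Check against K (with the unrounded x, y): √(x²+y²) = 146.48 ≈ 146.48 km. ✓

-9.0 km east, 146.2 km north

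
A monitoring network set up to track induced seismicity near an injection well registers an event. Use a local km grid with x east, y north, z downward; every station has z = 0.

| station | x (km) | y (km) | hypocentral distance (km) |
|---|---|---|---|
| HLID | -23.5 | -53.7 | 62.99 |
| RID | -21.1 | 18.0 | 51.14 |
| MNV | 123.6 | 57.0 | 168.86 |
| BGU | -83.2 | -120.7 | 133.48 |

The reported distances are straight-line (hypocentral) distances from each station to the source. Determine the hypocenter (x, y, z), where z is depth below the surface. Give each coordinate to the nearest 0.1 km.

Each station gives a sphere (x−x_i)² + (y−y_i)² + z² = d_i² (stations at z=0).
Subtracting the HLID sphere from RID and MNV: z² cancels, leaving linear equations in x and y:
4.8 x + 143.4 y = -1314.29
294.2 x + 221.4 y = -9455.94
Solving: x ≈ -25.896, y ≈ -8.298 km (keep extra digits for the depth step; rounded: -25.9, -8.3).
Then from the HLID sphere: z² = 62.99² − (x + 23.5)² − (y + 53.7)² with x = -25.896, y = -8.298, so z ≈ 43.597 ≈ 43.6 km.

(-25.9, -8.3, 43.6)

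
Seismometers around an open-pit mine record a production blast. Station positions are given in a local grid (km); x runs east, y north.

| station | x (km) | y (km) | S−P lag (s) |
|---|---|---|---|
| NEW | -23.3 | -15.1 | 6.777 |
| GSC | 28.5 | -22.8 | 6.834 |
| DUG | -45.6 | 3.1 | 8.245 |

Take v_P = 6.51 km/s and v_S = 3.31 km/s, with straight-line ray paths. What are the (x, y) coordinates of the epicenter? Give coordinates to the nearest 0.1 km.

7.8 km east, 18.3 km north

Distance from S−P lag: d = Δt · v_P v_S / (v_P − v_S) = Δt · (6.51·3.31)/(6.51−3.31) ≈ 6.7338·Δt.
So d_NEW = 45.63, d_GSC = 46.02, d_DUG = 55.52 km.
Circle about each station: (x + 23.3)² + (y + 15.1)² = 45.63²; (x − 28.5)² + (y + 22.8)² = 46.02²; (x + 45.6)² + (y − 3.1)² = 55.52².
Subtracting the NEW equation from the GSC and DUG equations removes the quadratic terms:
103.6 x − 15.4 y = 525.45
-44.6 x + 36.4 y = 317.70
Solving the 2×2 system: x ≈ 7.8, y ≈ 18.3 km.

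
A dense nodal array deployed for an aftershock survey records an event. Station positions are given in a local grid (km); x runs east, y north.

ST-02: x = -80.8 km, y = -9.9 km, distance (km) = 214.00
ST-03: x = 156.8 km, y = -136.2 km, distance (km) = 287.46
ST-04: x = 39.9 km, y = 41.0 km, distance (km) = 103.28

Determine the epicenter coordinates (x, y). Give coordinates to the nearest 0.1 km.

(73.1, 138.8)

Circle about each station: (x + 80.8)² + (y + 9.9)² = 214.00²; (x − 156.8)² + (y + 136.2)² = 287.46²; (x − 39.9)² + (y − 41.0)² = 103.28².
Subtracting pairs of circle equations eliminates x²+y² and gives linear equations (the radical axes):
475.2 x − 252.6 y = -327.22
241.4 x + 101.8 y = 31775.60
Solving the 2×2 system: x ≈ 73.1, y ≈ 138.8 km.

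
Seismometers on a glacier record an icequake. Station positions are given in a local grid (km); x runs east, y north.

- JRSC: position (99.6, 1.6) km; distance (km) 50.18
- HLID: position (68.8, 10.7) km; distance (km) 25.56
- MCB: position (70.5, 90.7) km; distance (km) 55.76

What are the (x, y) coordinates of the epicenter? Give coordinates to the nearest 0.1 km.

x ≈ 62.6 km, y ≈ 35.5 km

Circle about each station: (x − 99.6)² + (y − 1.6)² = 50.18²; (x − 68.8)² + (y − 10.7)² = 25.56²; (x − 70.5)² + (y − 90.7)² = 55.76².
Subtracting pairs of circle equations eliminates x²+y² and gives linear equations (the radical axes):
-61.6 x + 18.2 y = -3210.07
-58.2 x + 178.2 y = 2682.87
Solving the 2×2 system: x ≈ 62.6, y ≈ 35.5 km.
Check against JRSC (with the unrounded x, y): √((x − 99.6)²+(y − 1.6)²) = 50.18 ≈ 50.18 km. ✓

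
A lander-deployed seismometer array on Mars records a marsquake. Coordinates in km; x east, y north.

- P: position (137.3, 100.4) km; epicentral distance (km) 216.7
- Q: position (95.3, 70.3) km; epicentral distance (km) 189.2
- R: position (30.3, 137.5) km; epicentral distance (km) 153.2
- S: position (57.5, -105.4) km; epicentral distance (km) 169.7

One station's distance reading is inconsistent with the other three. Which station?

Q

Solve using three stations at a time. Using P, R, S (subtract circle equations pairwise → linear system) gives (x, y) ≈ (-61.9, 15.2).
Distances from that point to each station vs reported:
  P: calculated 216.7 vs reported 216.7 → residual 0.0 km
  Q: calculated 166.6 vs reported 189.2 → residual 22.6 km
  R: calculated 153.2 vs reported 153.2 → residual 0.0 km
  S: calculated 169.7 vs reported 169.7 → residual 0.0 km
P, R, S are mutually consistent (residuals ≈ 0); Q is off by 22.6 km.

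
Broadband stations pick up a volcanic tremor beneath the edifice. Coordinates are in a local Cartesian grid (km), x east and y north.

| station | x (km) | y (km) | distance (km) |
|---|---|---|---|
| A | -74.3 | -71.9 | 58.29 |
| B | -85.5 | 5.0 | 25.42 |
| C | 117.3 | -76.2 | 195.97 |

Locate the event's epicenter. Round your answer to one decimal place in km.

-68.5 km east, -13.9 km north

Circle about each station: (x + 74.3)² + (y + 71.9)² = 58.29²; (x + 85.5)² + (y − 5.0)² = 25.42²; (x − 117.3)² + (y + 76.2)² = 195.97².
Subtracting pairs of circle equations eliminates x²+y² and gives linear equations (the radical axes):
-22.4 x + 153.8 y = -603.30
383.2 x − 8.6 y = -26130.89
Solving the 2×2 system: x ≈ -68.5, y ≈ -13.9 km.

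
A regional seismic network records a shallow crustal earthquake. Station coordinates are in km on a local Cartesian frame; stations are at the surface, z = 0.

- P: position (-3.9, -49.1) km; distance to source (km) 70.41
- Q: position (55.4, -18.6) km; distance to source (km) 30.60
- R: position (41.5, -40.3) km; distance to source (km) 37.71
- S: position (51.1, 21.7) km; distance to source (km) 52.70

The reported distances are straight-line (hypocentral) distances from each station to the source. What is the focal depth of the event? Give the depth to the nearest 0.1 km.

Each station gives a sphere (x−x_i)² + (y−y_i)² + z² = d_i² (stations at z=0).
Subtracting the P sphere from Q and R: z² cancels, leaving linear equations in x and y:
118.6 x + 61.0 y = 5010.31
90.8 x + 17.6 y = 4455.84
Solving: x ≈ 53.202, y ≈ -21.303 km (keep extra digits for the depth step; rounded: 53.2, -21.3).
Then from the P sphere: z² = 70.41² − (x + 3.9)² − (y + 49.1)² with x = 53.202, y = -21.303, so z ≈ 30.402 ≈ 30.4 km.
Check against S (with the unrounded solution): distance 52.71 ≈ 52.70 km. ✓

30.4 km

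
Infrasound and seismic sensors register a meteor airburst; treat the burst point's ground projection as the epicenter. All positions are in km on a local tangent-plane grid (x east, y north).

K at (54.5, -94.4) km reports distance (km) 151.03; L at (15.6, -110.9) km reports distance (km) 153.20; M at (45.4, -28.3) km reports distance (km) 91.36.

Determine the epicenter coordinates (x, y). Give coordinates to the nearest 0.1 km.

(-16.5, 38.9)

Circle about each station: (x − 54.5)² + (y + 94.4)² = 151.03²; (x − 15.6)² + (y + 110.9)² = 153.20²; (x − 45.4)² + (y + 28.3)² = 91.36².
Subtracting the K equation from the L and M equations removes the quadratic terms:
-77.8 x − 33.0 y = 0.38
-18.2 x + 132.2 y = 5443.85
Solving the 2×2 system: x ≈ -16.5, y ≈ 38.9 km.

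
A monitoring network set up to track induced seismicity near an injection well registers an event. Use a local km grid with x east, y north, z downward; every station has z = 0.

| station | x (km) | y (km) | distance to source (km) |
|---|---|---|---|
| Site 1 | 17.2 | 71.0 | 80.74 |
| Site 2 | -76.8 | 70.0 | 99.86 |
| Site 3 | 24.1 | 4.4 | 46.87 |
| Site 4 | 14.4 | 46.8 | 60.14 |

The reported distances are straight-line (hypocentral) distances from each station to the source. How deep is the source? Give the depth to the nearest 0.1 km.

Each station gives a sphere (x−x_i)² + (y−y_i)² + z² = d_i² (stations at z=0).
Subtracting the Site 1 sphere from Site 2 and Site 3: z² cancels, leaving linear equations in x and y:
-188.0 x − 2.0 y = 2008.33
13.8 x − 133.2 y = -414.52
Solving: x ≈ -10.704, y ≈ 2.003 km (keep extra digits for the depth step; rounded: -10.7, 2.0).
Then from the Site 1 sphere: z² = 80.74² − (x − 17.2)² − (y − 71.0)² with x = -10.704, y = 2.003, so z ≈ 31.301 ≈ 31.3 km.

depth ≈ 31.3 km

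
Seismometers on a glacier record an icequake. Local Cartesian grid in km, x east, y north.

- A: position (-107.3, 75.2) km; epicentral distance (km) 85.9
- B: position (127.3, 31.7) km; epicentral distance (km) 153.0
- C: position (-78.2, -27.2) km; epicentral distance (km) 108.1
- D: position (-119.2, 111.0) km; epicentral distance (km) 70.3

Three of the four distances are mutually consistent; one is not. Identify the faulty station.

Solve using three stations at a time. Using A, B, C (subtract circle equations pairwise → linear system) gives (x, y) ≈ (-22.0, 65.1).
Distances from that point to each station vs reported:
  A: calculated 85.9 vs reported 85.9 → residual 0.0 km
  B: calculated 153.0 vs reported 153.0 → residual 0.0 km
  C: calculated 108.1 vs reported 108.1 → residual 0.0 km
  D: calculated 107.5 vs reported 70.3 → residual 37.2 km
A, B, C are mutually consistent (residuals ≈ 0); D is off by 37.2 km.

D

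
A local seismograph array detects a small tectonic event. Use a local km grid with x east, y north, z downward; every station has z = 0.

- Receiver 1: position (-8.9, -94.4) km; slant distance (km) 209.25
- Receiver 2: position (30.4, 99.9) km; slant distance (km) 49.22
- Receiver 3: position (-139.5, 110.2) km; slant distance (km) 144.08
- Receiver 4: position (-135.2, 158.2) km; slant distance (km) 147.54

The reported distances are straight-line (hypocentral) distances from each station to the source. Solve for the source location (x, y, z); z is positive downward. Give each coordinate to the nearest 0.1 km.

x ≈ -0.2 km, y ≈ 111.4 km, depth ≈ 36.8 km

Each station gives a sphere (x−x_i)² + (y−y_i)² + z² = d_i² (stations at z=0).
Subtracting the Receiver 1 sphere from Receiver 2 and Receiver 3: z² cancels, leaving linear equations in x and y:
78.6 x + 388.6 y = 43276.55
-261.2 x + 409.2 y = 45640.24
Solving: x ≈ -0.202, y ≈ 111.406 km (keep extra digits for the depth step; rounded: -0.2, 111.4).
Then from the Receiver 1 sphere: z² = 209.25² − (x + 8.9)² − (y + 94.4)² with x = -0.202, y = 111.406, so z ≈ 36.794 ≈ 36.8 km.
Check against Receiver 4 (with the unrounded solution): distance 147.54 ≈ 147.54 km. ✓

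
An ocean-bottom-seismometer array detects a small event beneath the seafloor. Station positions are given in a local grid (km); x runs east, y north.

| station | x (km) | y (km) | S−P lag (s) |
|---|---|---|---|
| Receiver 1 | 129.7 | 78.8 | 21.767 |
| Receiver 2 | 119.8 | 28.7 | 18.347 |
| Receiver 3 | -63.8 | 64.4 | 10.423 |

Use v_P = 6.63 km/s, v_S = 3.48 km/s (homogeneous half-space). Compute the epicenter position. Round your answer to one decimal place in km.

Distance from S−P lag: d = Δt · v_P v_S / (v_P − v_S) = Δt · (6.63·3.48)/(6.63−3.48) ≈ 7.3246·Δt.
So d_Receiver 1 = 159.43, d_Receiver 2 = 134.38, d_Receiver 3 = 76.34 km.
Circle about each station: (x − 129.7)² + (y − 78.8)² = 159.43²; (x − 119.8)² + (y − 28.7)² = 134.38²; (x + 63.8)² + (y − 64.4)² = 76.34².
Subtracting the Receiver 1 equation from the Receiver 2 and Receiver 3 equations removes the quadratic terms:
-19.8 x − 100.2 y = -495.86
-387.0 x − 28.8 y = 4776.40
Solving the 2×2 system: x ≈ -12.9, y ≈ 7.5 km.

(-12.9, 7.5)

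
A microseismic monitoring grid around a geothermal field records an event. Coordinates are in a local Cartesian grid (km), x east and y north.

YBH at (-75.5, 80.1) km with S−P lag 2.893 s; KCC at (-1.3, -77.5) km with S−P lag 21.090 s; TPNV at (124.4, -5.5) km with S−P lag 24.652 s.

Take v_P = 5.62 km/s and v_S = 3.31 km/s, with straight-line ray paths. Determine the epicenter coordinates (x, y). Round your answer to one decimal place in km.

Distance from S−P lag: d = Δt · v_P v_S / (v_P − v_S) = Δt · (5.62·3.31)/(5.62−3.31) ≈ 8.0529·Δt.
So d_YBH = 23.30, d_KCC = 169.84, d_TPNV = 198.52 km.
Circle about each station: (x + 75.5)² + (y − 80.1)² = 23.30²; (x + 1.3)² + (y + 77.5)² = 169.84²; (x − 124.4)² + (y + 5.5)² = 198.52².
Subtracting the YBH equation from the KCC and TPNV equations removes the quadratic terms:
148.4 x − 315.2 y = -34411.06
399.8 x − 171.2 y = -35477.95
Solving the 2×2 system: x ≈ -52.6, y ≈ 84.4 km.
Check against YBH (with the unrounded x, y): √((x + 75.5)²+(y − 80.1)²) = 23.31 ≈ 23.30 km. ✓

-52.6 km east, 84.4 km north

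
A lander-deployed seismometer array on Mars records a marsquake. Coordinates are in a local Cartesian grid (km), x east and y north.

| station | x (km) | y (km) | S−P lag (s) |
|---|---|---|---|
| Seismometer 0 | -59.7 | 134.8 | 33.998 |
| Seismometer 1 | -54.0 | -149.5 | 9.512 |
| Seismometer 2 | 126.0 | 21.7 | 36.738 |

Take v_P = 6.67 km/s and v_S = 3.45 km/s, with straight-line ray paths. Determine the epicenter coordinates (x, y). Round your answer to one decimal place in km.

Distance from S−P lag: d = Δt · v_P v_S / (v_P − v_S) = Δt · (6.67·3.45)/(6.67−3.45) ≈ 7.1464·Δt.
So d_Seismometer 0 = 242.96, d_Seismometer 1 = 67.98, d_Seismometer 2 = 262.55 km.
Circle about each station: (x + 59.7)² + (y − 134.8)² = 242.96²; (x + 54.0)² + (y + 149.5)² = 67.98²; (x − 126.0)² + (y − 21.7)² = 262.55².
Subtracting the Seismometer 0 equation from the Seismometer 1 and Seismometer 2 equations removes the quadratic terms:
11.4 x − 568.6 y = 57939.40
371.4 x − 226.2 y = -15291.18
Solving the 2×2 system: x ≈ -104.5, y ≈ -104.0 km.

(-104.5, -104.0)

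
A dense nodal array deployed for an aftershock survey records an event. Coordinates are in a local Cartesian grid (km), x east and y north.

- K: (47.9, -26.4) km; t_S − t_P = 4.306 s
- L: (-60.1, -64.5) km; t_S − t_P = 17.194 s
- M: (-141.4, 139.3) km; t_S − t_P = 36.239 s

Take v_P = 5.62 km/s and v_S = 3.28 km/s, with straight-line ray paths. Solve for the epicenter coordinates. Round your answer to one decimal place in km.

Distance from S−P lag: d = Δt · v_P v_S / (v_P − v_S) = Δt · (5.62·3.28)/(5.62−3.28) ≈ 7.8776·Δt.
So d_K = 33.92, d_L = 135.45, d_M = 285.48 km.
Circle about each station: (x − 47.9)² + (y + 26.4)² = 33.92²; (x + 60.1)² + (y + 64.5)² = 135.45²; (x + 141.4)² + (y − 139.3)² = 285.48².
Subtracting pairs of circle equations eliminates x²+y² and gives linear equations (the radical axes):
-216.0 x − 76.2 y = -12415.25
-378.6 x + 331.4 y = -43941.18
Solving the 2×2 system: x ≈ 74.3, y ≈ -47.7 km.

(74.3, -47.7)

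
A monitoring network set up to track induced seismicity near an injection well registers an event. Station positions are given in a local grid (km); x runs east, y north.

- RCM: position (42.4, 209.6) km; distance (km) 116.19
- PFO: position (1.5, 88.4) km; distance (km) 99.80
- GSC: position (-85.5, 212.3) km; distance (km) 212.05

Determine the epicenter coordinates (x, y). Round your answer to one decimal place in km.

(99.3, 108.3)

Circle about each station: (x − 42.4)² + (y − 209.6)² = 116.19²; (x − 1.5)² + (y − 88.4)² = 99.80²; (x + 85.5)² + (y − 212.3)² = 212.05².
Subtracting the RCM equation from the PFO and GSC equations removes the quadratic terms:
-81.8 x − 242.4 y = -34373.03
-255.8 x + 5.4 y = -24813.47
Solving the 2×2 system: x ≈ 99.3, y ≈ 108.3 km.
Check against RCM (with the unrounded x, y): √((x − 42.4)²+(y − 209.6)²) = 116.18 ≈ 116.19 km. ✓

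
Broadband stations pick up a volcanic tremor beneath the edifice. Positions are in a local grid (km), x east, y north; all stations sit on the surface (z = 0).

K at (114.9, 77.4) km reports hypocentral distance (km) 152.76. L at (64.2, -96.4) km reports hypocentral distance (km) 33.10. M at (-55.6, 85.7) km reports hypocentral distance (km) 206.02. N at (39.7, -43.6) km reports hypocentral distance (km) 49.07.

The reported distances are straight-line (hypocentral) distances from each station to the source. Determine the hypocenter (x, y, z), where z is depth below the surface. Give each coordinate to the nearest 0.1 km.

Each station gives a sphere (x−x_i)² + (y−y_i)² + z² = d_i² (stations at z=0).
Subtracting the K sphere from L and M: z² cancels, leaving linear equations in x and y:
-101.4 x − 347.6 y = 16461.84
-341.0 x + 16.6 y = -27865.54
Solving: x ≈ 78.300, y ≈ -70.200 km (keep extra digits for the depth step; rounded: 78.3, -70.2).
Then from the K sphere: z² = 152.76² − (x − 114.9)² − (y − 77.4)² with x = 78.300, y = -70.200, so z ≈ 14.502 ≈ 14.5 km.

x ≈ 78.3 km, y ≈ -70.2 km, depth ≈ 14.5 km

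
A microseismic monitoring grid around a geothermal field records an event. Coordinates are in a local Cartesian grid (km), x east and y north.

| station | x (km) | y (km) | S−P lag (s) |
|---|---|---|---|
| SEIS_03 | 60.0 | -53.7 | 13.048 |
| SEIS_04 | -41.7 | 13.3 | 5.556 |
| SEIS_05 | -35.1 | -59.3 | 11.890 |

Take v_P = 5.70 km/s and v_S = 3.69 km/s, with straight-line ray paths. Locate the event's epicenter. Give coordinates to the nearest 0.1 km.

-11.2 km east, 62.8 km north

Distance from S−P lag: d = Δt · v_P v_S / (v_P − v_S) = Δt · (5.70·3.69)/(5.70−3.69) ≈ 10.4642·Δt.
So d_SEIS_03 = 136.54, d_SEIS_04 = 58.14, d_SEIS_05 = 124.42 km.
Circle about each station: (x − 60.0)² + (y + 53.7)² = 136.54²; (x + 41.7)² + (y − 13.3)² = 58.14²; (x + 35.1)² + (y + 59.3)² = 124.42².
Subtracting the SEIS_03 equation from the SEIS_04 and SEIS_05 equations removes the quadratic terms:
-203.4 x + 134.0 y = 10695.00
-190.2 x − 11.2 y = 1427.65
Solving the 2×2 system: x ≈ -11.2, y ≈ 62.8 km.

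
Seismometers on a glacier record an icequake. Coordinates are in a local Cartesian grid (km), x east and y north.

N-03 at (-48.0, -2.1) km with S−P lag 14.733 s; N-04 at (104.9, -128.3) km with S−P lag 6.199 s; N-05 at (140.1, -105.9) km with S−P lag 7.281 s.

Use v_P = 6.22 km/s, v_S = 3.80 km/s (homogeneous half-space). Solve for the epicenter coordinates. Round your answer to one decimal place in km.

76.0 km east, -75.1 km north

Distance from S−P lag: d = Δt · v_P v_S / (v_P − v_S) = Δt · (6.22·3.80)/(6.22−3.80) ≈ 9.7669·Δt.
So d_N-03 = 143.90, d_N-04 = 60.55, d_N-05 = 71.11 km.
Circle about each station: (x + 48.0)² + (y + 2.1)² = 143.90²; (x − 104.9)² + (y + 128.3)² = 60.55²; (x − 140.1)² + (y + 105.9)² = 71.11².
Subtracting the N-03 equation from the N-04 and N-05 equations removes the quadratic terms:
305.8 x − 252.4 y = 42197.40
376.2 x − 207.6 y = 44184.99
Solving the 2×2 system: x ≈ 76.0, y ≈ -75.1 km.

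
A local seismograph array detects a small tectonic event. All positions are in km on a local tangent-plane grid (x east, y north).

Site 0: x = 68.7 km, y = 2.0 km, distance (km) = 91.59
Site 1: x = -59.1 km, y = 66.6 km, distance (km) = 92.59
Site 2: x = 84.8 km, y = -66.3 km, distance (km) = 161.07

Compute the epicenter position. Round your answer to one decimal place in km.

Circle about each station: (x − 68.7)² + (y − 2.0)² = 91.59²; (x + 59.1)² + (y − 66.6)² = 92.59²; (x − 84.8)² + (y + 66.3)² = 161.07².
Subtracting the Site 0 equation from the Site 1 and Site 2 equations removes the quadratic terms:
-255.6 x + 129.2 y = 3020.50
32.2 x − 136.6 y = -10691.78
Solving the 2×2 system: x ≈ 31.5, y ≈ 85.7 km.
Check against Site 0 (with the unrounded x, y): √((x − 68.7)²+(y − 2.0)²) = 91.59 ≈ 91.59 km. ✓

x ≈ 31.5 km, y ≈ 85.7 km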